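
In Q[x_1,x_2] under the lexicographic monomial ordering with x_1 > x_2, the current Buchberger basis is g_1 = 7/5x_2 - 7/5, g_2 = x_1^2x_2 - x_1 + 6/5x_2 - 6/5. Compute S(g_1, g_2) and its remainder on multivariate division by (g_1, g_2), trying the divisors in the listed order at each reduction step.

lcm(LM(g_1), LM(g_2)) = x_1^2x_2.
S = (lcm/LT(g_1))·g_1 − (lcm/LT(g_2))·g_2 = -x_1^2 + x_1 - 6/5x_2 + 6/5.
Reduce S modulo (g_1, g_2) in that order:
  leading term x_1^2: no divisor's leading term divides it; move -x_1^2 to the remainder.
  leading term x_1: no divisor's leading term divides it; move x_1 to the remainder.
  leading term x_2: subtract (-6/7)·g_1 from -6/5x_2 + 6/5 → 0
The remainder -x_1^2 + x_1 is nonzero, so it would be added as the next basis element.
This is the inner loop of Buchberger's algorithm — each nonzero remainder becomes a new basis element.

S(g_1, g_2) = -x_1^2 + x_1 - 6/5x_2 + 6/5; remainder on division = -x_1^2 + x_1.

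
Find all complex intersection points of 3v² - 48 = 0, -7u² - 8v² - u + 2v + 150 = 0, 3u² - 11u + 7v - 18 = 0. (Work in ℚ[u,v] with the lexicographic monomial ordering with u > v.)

Compute a lex Gröbner basis by Buchberger's algorithm.
f_1 = 3v² - 48, LT = v².
f_2 = -7u² - u - 8v² + 2v + 150, LT = u².
f_3 = 3u² - 11u + 7v - 18, LT = u².

S(f_2,f_3): lcm = u². S = 80/21u + 8/7v² - 55/21v - 108/7.
  reduce S modulo (f_1, f_2, f_3):
  remainder 80/21u - 55/21v + 20/7 ≠ 0; add h_4 = 80/21u - 55/21v + 20/7 to the basis.

S(f_2,h_4): lcm = u². S = 11/16uv - 17/28u + 8/7v² - 2/7v - 150/7.
  reduce S modulo (f_1, f_2, f_3, h_4):
  remainder -39/32v + 39/8 ≠ 0; add h_5 = -39/32v + 39/8 to the basis.

The other S-polynomials (S(f_1,f_2), S(f_1,f_3), S(f_1,h_4), S(f_3,h_4), S(f_1,h_5), S(f_2,h_5), S(f_3,h_5), S(h_4,h_5)) all reduce to 0 modulo the current basis, so we have a Gröbner basis.
Inter-reduce: drop elements whose leading term is divisible by another's, tail-reduce, and make monic.
Reduced Gröbner basis: {u - 2, v - 4}.

From the last basis element, v - 4 = 0, so v takes values in {4}. Each choice, substituted upward through the basis, yields the corresponding point(s) of the solution set.
  v = 4: the earlier basis element becomes u - 2 = 0, giving u = 2 — point (2, 4).

{(2, 4)}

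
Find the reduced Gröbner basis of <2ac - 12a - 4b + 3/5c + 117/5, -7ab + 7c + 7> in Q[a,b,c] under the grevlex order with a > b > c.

f_1 = 2ac - 12a - 4b + 3/5c + 117/5, LT = ac.
f_2 = -7ab + 7c + 7, LT = ab.

S(f_1,f_2): lcm = abc. S = -6ab - 2b^2 + 3/10bc + c^2 + 117/10b + c.
  leading term ab: subtract (6/7)·f_2 from -6ab - 2b^2 + 3/10bc + c^2 + 117/10b + c → -2b^2 + 3/10bc + c^2 + 117/10b - 5c - 6
  leading term b^2: no divisor's leading term divides it; move -2b^2 to the remainder.
  leading term bc: no divisor's leading term divides it; move 3/10bc to the remainder.
  leading term c^2: no divisor's leading term divides it; move c^2 to the remainder.
  leading term b: no divisor's leading term divides it; move 117/10b to the remainder.
  leading term c: no divisor's leading term divides it; move -5c to the remainder.
  leading term 1: no divisor's leading term divides it; move -6 to the remainder.
  remainder -2b^2 + 3/10bc + c^2 + 117/10b - 5c - 6 ≠ 0; add g_3 = -2b^2 + 3/10bc + c^2 + 117/10b - 5c - 6 to the basis.

The other S-polynomials (S(f_1,g_3), S(f_2,g_3)) all reduce to 0 modulo the current basis, so we have a Gröbner basis.

G = {ab - c - 1, b^2 - 3/20bc - 1/2c^2 - 117/20b + 5/2c + 3, ac - 6a - 2b + 3/10c + 117/10}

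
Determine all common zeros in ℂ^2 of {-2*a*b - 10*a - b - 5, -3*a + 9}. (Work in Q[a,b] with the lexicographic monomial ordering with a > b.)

{(3, -5)}

Compute a lex Gröbner basis by Buchberger's algorithm.
f_1 = -2*a*b - 10*a - b - 5, LT = a*b.
f_2 = -3*a + 9, LT = a.

S(f_1,f_2): lcm = a*b. S = 5*a + 7/2*b + 5/2.
  leading term a: subtract (-5/3)·f_2 from 5*a + 7/2*b + 5/2 → 7/2*b + 35/2
  leading term b: no divisor's leading term divides it; move 7/2*b to the remainder.
  leading term 1: no divisor's leading term divides it; move 35/2 to the remainder.
  remainder 7/2*b + 35/2 ≠ 0; add h_3 = 7/2*b + 35/2 to the basis.

S(f_1,h_3): lcm = a*b. S = 1/2*b + 5/2.
  leading term b: subtract (1/7)·h_3 from 1/2*b + 5/2 → 0
  remainder 0.

S(f_2,h_3): leading monomials are coprime, so the S-polynomial reduces to 0 (Buchberger's first criterion).
Every S-polynomial of the final basis reduces to 0, so we have a Gröbner basis.
Inter-reduce: drop elements whose leading term is divisible by another's, tail-reduce, and make monic.
Reduced Gröbner basis: {a - 3, b + 5}.

A lex Gröbner basis eliminates variables successively. Here b + 5 depends only on b, with roots {-5}; lifting each root through the earlier basis elements recovers the full solutions.
  b = -5: the earlier basis element becomes a - 3 = 0, giving a = 3 — point (3, -5).
Substituting each solution back into the original system confirms all equations vanish.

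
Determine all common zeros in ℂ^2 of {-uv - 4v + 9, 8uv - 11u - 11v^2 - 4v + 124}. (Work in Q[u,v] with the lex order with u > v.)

{(-1, 3), (119/22 + 3*sqrt(6213)/22, -69/22 + sqrt(6213)/22), (119/22 - 3*sqrt(6213)/22, -sqrt(6213)/22 - 69/22)}

Compute a lex Gröbner basis by Buchberger's algorithm.
f_1 = -uv - 4v + 9, LT = uv.
f_2 = 8uv - 11u - 11v^2 - 4v + 124, LT = uv.

S(f_1,f_2): lcm = uv. S = 11/8u + 11/8v^2 + 9/2v - 49/2.
  leading term u: no divisor's leading term divides it; move 11/8u to the remainder.
  leading term v^2: no divisor's leading term divides it; move 11/8v^2 to the remainder.
  leading term v: no divisor's leading term divides it; move 9/2v to the remainder.
  leading term 1: no divisor's leading term divides it; move -49/2 to the remainder.
  remainder 11/8u + 11/8v^2 + 9/2v - 49/2 ≠ 0; add h_3 = 11/8u + 11/8v^2 + 9/2v - 49/2 to the basis.

S(f_1,h_3): lcm = uv. S = -v^3 - 36/11v^2 + 240/11v - 9.
  leading term v^3: no divisor's leading term divides it; move -v^3 to the remainder.
  leading term v^2: no divisor's leading term divides it; move -36/11v^2 to the remainder.
  leading term v: no divisor's leading term divides it; move 240/11v to the remainder.
  leading term 1: no divisor's leading term divides it; move -9 to the remainder.
  remainder -v^3 - 36/11v^2 + 240/11v - 9 ≠ 0; add h_4 = -v^3 - 36/11v^2 + 240/11v - 9 to the basis.

The other S-polynomials (S(f_2,h_3), S(f_1,h_4), S(f_2,h_4), S(h_3,h_4)) all reduce to 0 modulo the current basis, so we have a Gröbner basis.
Inter-reduce: drop elements whose leading term is divisible by another's, tail-reduce, and make monic.
Reduced Gröbner basis: {u + v^2 + 36/11v - 196/11, v^3 + 36/11v^2 - 240/11v + 9}.

A lex Gröbner basis eliminates variables successively. Here v^3 + 36/11v^2 - 240/11v + 9 depends only on v, with roots {3, -69/22 + sqrt(6213)/22, -sqrt(6213)/22 - 69/22}; lifting each root through the earlier basis elements recovers the full solutions.
  v = 3: the earlier basis element becomes u + 1 = 0, giving u = -1 — point (-1, 3).
  v = -69/22 + sqrt(6213)/22: the earlier basis element becomes u - 3*sqrt(6213)/22 - 119/22 = 0, giving u = 119/22 + 3*sqrt(6213)/22 — point (119/22 + 3*sqrt(6213)/22, -69/22 + sqrt(6213)/22).
  v = -sqrt(6213)/22 - 69/22: the earlier basis element becomes u - 119/22 + 3*sqrt(6213)/22 = 0, giving u = 119/22 - 3*sqrt(6213)/22 — point (119/22 - 3*sqrt(6213)/22, -sqrt(6213)/22 - 69/22).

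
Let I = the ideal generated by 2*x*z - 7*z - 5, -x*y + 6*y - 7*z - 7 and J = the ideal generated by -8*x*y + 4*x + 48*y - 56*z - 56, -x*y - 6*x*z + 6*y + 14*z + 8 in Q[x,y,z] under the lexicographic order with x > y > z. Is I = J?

No, the ideals differ.

Since reduced Gröbner bases are canonical representatives of ideals under a given ordering, it suffices to compute and compare them.
Buchberger on the first generating set:
f_1 = 2*x*z - 7*z - 5, LT = x*z.
f_2 = -x*y + 6*y - 7*z - 7, LT = x*y.

S(f_1,f_2): lcm = x*y*z. S = 5/2*y*z - 5/2*y - 7*z**2 - 7*z.
  leading term y*z: no divisor's leading term divides it; move 5/2*y*z to the remainder.
  leading term y: no divisor's leading term divides it; move -5/2*y to the remainder.
  leading term z**2: no divisor's leading term divides it; move -7*z**2 to the remainder.
  leading term z: no divisor's leading term divides it; move -7*z to the remainder.
  remainder 5/2*y*z - 5/2*y - 7*z**2 - 7*z ≠ 0; add g_3 = 5/2*y*z - 5/2*y - 7*z**2 - 7*z to the basis.

The other S-polynomials (S(f_1,g_3), S(f_2,g_3)) all reduce to 0 modulo the current basis, so we have a Gröbner basis.
Inter-reduce: drop elements whose leading term is divisible by another's, tail-reduce, and make monic.
Reduced Gröbner basis: {x*y - 6*y + 7*z + 7, x*z - 7/2*z - 5/2, y*z - y - 14/5*z**2 - 14/5*z}.

Buchberger on the second generating set:
h_1 = -8*x*y + 4*x + 48*y - 56*z - 56, LT = x*y.
h_2 = -x*y - 6*x*z + 6*y + 14*z + 8, LT = x*y.

S(h_1,h_2): lcm = x*y. S = -6*x*z - 1/2*x + 21*z + 15.
  leading term x*z: no divisor's leading term divides it; move -6*x*z to the remainder.
  leading term x: no divisor's leading term divides it; move -1/2*x to the remainder.
  leading term z: no divisor's leading term divides it; move 21*z to the remainder.
  leading term 1: no divisor's leading term divides it; move 15 to the remainder.
  remainder -6*x*z - 1/2*x + 21*z + 15 ≠ 0; add k_3 = -6*x*z - 1/2*x + 21*z + 15 to the basis.

S(h_1,k_3): lcm = x*y*z. S = -1/12*x*y - 1/2*x*z - 5/2*y*z + 5/2*y + 7*z**2 + 7*z.
  leading term x*y: subtract (1/96)·h_1 from -1/12*x*y - 1/2*x*z - 5/2*y*z + 5/2*y + 7*z**2 + 7*z → -1/2*x*z - 1/24*x - 5/2*y*z + 2*y + 7*z**2 + 91/12*z + 7/12
  leading term x*z: subtract (1/12)·k_3 from -1/2*x*z - 1/24*x - 5/2*y*z + 2*y + 7*z**2 + 91/12*z + 7/12 → -5/2*y*z + 2*y + 7*z**2 + 35/6*z - 2/3
  leading term y*z: no divisor's leading term divides it; move -5/2*y*z to the remainder.
  leading term y: no divisor's leading term divides it; move 2*y to the remainder.
  leading term z**2: no divisor's leading term divides it; move 7*z**2 to the remainder.
  leading term z: no divisor's leading term divides it; move 35/6*z to the remainder.
  leading term 1: no divisor's leading term divides it; move -2/3 to the remainder.
  remainder -5/2*y*z + 2*y + 7*z**2 + 35/6*z - 2/3 ≠ 0; add k_4 = -5/2*y*z + 2*y + 7*z**2 + 35/6*z - 2/3 to the basis.

The other S-polynomials (S(h_2,k_3), S(h_1,k_4), S(h_2,k_4), S(k_3,k_4)) all reduce to 0 modulo the current basis, so we have a Gröbner basis.
Inter-reduce: drop elements whose leading term is divisible by another's, tail-reduce, and make monic.
Reduced Gröbner basis: {x*y - 1/2*x - 6*y + 7*z + 7, x*z + 1/12*x - 7/2*z - 5/2, y*z - 4/5*y - 14/5*z**2 - 7/3*z + 4/15}.

Since the reduced bases disagree, the two ideals are not the same.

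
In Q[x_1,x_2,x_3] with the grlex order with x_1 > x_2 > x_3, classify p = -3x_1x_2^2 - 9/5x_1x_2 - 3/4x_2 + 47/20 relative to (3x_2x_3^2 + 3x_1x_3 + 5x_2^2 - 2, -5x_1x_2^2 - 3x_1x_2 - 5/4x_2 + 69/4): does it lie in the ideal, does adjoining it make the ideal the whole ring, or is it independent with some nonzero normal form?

First compute the reduced Gröbner basis of I by Buchberger's algorithm.
f_1 = 3x_2x_3^2 + 3x_1x_3 + 5x_2^2 - 2, LT = x_2x_3^2.
f_2 = -5x_1x_2^2 - 3x_1x_2 - 5/4x_2 + 69/4, LT = x_1x_2^2.

S(f_1,f_2): lcm = x_1x_2^2x_3^2. S = x_1^2x_2x_3 + 5/3x_1x_2^3 - 3/5x_1x_2x_3^2 - 1/4x_2x_3^2 - 2/3x_1x_2 + 69/20x_3^2.
  reduce S modulo (f_1, f_2):
  remainder x_1^2x_2x_3 + 3/5x_1^2x_3 - 2/3x_1x_2 + 1/4x_1x_3 + 69/20x_3^2 - 2/5x_1 + 23/4x_2 - 1/6 ≠ 0; add h_3 = x_1^2x_2x_3 + 3/5x_1^2x_3 - 2/3x_1x_2 + 1/4x_1x_3 + 69/20x_3^2 - 2/5x_1 + 23/4x_2 - 1/6 to the basis.

S(f_1,h_3): lcm = x_1^2x_2x_3^2. S = x_1^3x_3 + 5/3x_1^2x_2^2 - 3/5x_1^2x_3^2 + 2/3x_1x_2x_3 - 1/4x_1x_3^2 - 69/20x_3^3 - 2/3x_1^2 + 2/5x_1x_3 - 23/4x_2x_3 + 1/6x_3.
  reduce S modulo (f_1, f_2, h_3):
  remainder x_1^3x_3 - 3/5x_1^2x_3^2 - x_1^2x_2 + 2/3x_1x_2x_3 - 1/4x_1x_3^2 - 69/20x_3^3 - 2/3x_1^2 - 5/12x_1x_2 + 2/5x_1x_3 - 23/4x_2x_3 + 23/4x_1 + 1/6x_3 ≠ 0; add h_4 = x_1^3x_3 - 3/5x_1^2x_3^2 - x_1^2x_2 + 2/3x_1x_2x_3 - 1/4x_1x_3^2 - 69/20x_3^3 - 2/3x_1^2 - 5/12x_1x_2 + 2/5x_1x_3 - 23/4x_2x_3 + 23/4x_1 + 1/6x_3 to the basis.

The other S-polynomials (S(f_2,h_3), S(f_1,h_4), S(f_2,h_4), S(h_3,h_4)) all reduce to 0 modulo the current basis, so we have a Gröbner basis.
Inter-reduce: drop elements whose leading term is divisible by another's, tail-reduce, and make monic.
Reduced Gröbner basis: {x_1^3x_3 - 3/5x_1^2x_3^2 - x_1^2x_2 + 2/3x_1x_2x_3 - 1/4x_1x_3^2 - 69/20x_3^3 - 2/3x_1^2 - 5/12x_1x_2 + 2/5x_1x_3 - 23/4x_2x_3 + 23/4x_1 + 1/6x_3, x_1^2x_2x_3 + 3/5x_1^2x_3 - 2/3x_1x_2 + 1/4x_1x_3 + 69/20x_3^2 - 2/5x_1 + 23/4x_2 - 1/6, x_1x_2^2 + 3/5x_1x_2 + 1/4x_2 - 69/20, x_2x_3^2 + x_1x_3 + 5/3x_2^2 - 2/3}.
Label its elements g_1 = x_1^3x_3 - 3/5x_1^2x_3^2 - x_1^2x_2 + 2/3x_1x_2x_3 - 1/4x_1x_3^2 - 69/20x_3^3 - 2/3x_1^2 - 5/12x_1x_2 + 2/5x_1x_3 - 23/4x_2x_3 + 23/4x_1 + 1/6x_3, g_2 = x_1^2x_2x_3 + 3/5x_1^2x_3 - 2/3x_1x_2 + 1/4x_1x_3 + 69/20x_3^2 - 2/5x_1 + 23/4x_2 - 1/6, g_3 = x_1x_2^2 + 3/5x_1x_2 + 1/4x_2 - 69/20, g_4 = x_2x_3^2 + x_1x_3 + 5/3x_2^2 - 2/3.

Reduce p = -3x_1x_2^2 - 9/5x_1x_2 - 3/4x_2 + 47/20 modulo G:
  leading term x_1x_2^2: subtract (-3)·g_3 from -3x_1x_2^2 - 9/5x_1x_2 - 3/4x_2 + 47/20 → -8
  leading term 1: no divisor's leading term divides it; move -8 to the remainder.
  normal form = -8.
The normal form is nonzero, so p ∉ I. Since p minus its normal form lies in I, I + (p) = I + (r) where r = -8; decide whether this ideal is the whole ring.
Here r = -8 is a nonzero constant, hence a unit: 1 ∈ I + (p), the Gröbner basis of I + (p) is {1}, and the enlarged system has no common solution — adjoining p is inconsistent.

Adjoining -3x_1x_2^2 - 9/5x_1x_2 - 3/4x_2 + 47/20 makes the ideal the whole ring: the system is inconsistent.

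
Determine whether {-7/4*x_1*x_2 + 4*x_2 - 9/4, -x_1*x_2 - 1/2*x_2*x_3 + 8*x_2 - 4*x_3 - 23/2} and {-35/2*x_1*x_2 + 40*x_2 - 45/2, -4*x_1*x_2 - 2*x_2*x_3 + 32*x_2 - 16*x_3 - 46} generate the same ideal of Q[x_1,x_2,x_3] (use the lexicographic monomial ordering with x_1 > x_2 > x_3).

Equality of ideals is decidable: compute both reduced Gröbner bases (unique for the ordering) and check whether they agree.
Buchberger on the first generating set:
f_1 = -7/4*x_1*x_2 + 4*x_2 - 9/4, LT = x_1*x_2.
f_2 = -x_1*x_2 - 1/2*x_2*x_3 + 8*x_2 - 4*x_3 - 23/2, LT = x_1*x_2.

S(f_1,f_2): lcm = x_1*x_2. S = -1/2*x_2*x_3 + 40/7*x_2 - 4*x_3 - 143/14.
  leading term x_2*x_3: no divisor's leading term divides it; move -1/2*x_2*x_3 to the remainder.
  leading term x_2: no divisor's leading term divides it; move 40/7*x_2 to the remainder.
  leading term x_3: no divisor's leading term divides it; move -4*x_3 to the remainder.
  leading term 1: no divisor's leading term divides it; move -143/14 to the remainder.
  remainder -1/2*x_2*x_3 + 40/7*x_2 - 4*x_3 - 143/14 ≠ 0; add g_3 = -1/2*x_2*x_3 + 40/7*x_2 - 4*x_3 - 143/14 to the basis.

S(f_1,g_3): lcm = x_1*x_2*x_3. S = 80/7*x_1*x_2 - 8*x_1*x_3 - 143/7*x_1 - 16/7*x_2*x_3 + 9/7*x_3.
  leading term x_1*x_2: subtract (-320/49)·f_1 from 80/7*x_1*x_2 - 8*x_1*x_3 - 143/7*x_1 - 16/7*x_2*x_3 + 9/7*x_3 → -8*x_1*x_3 - 143/7*x_1 - 16/7*x_2*x_3 + 1280/49*x_2 + 9/7*x_3 - 720/49
  leading term x_1*x_3: no divisor's leading term divides it; move -8*x_1*x_3 to the remainder.
  leading term x_1: no divisor's leading term divides it; move -143/7*x_1 to the remainder.
  leading term x_2*x_3: subtract (32/7)·g_3 from -16/7*x_2*x_3 + 1280/49*x_2 + 9/7*x_3 - 720/49 → 137/7*x_3 + 32
  leading term x_3: no divisor's leading term divides it; move 137/7*x_3 to the remainder.
  leading term 1: no divisor's leading term divides it; move 32 to the remainder.
  remainder -8*x_1*x_3 - 143/7*x_1 + 137/7*x_3 + 32 ≠ 0; add g_4 = -8*x_1*x_3 - 143/7*x_1 + 137/7*x_3 + 32 to the basis.

The other S-polynomials (S(f_2,g_3), S(f_1,g_4), S(f_2,g_4), S(g_3,g_4)) all reduce to 0 modulo the current basis, so we have a Gröbner basis.
Inter-reduce: drop elements whose leading term is divisible by another's, tail-reduce, and make monic.
Reduced Gröbner basis: {x_1*x_2 - 16/7*x_2 + 9/7, x_1*x_3 + 143/56*x_1 - 137/56*x_3 - 4, x_2*x_3 - 80/7*x_2 + 8*x_3 + 143/7}.

Buchberger on the second generating set:
h_1 = -35/2*x_1*x_2 + 40*x_2 - 45/2, LT = x_1*x_2.
h_2 = -4*x_1*x_2 - 2*x_2*x_3 + 32*x_2 - 16*x_3 - 46, LT = x_1*x_2.

S(h_1,h_2): lcm = x_1*x_2. S = -1/2*x_2*x_3 + 40/7*x_2 - 4*x_3 - 143/14.
  leading term x_2*x_3: no divisor's leading term divides it; move -1/2*x_2*x_3 to the remainder.
  leading term x_2: no divisor's leading term divides it; move 40/7*x_2 to the remainder.
  leading term x_3: no divisor's leading term divides it; move -4*x_3 to the remainder.
  leading term 1: no divisor's leading term divides it; move -143/14 to the remainder.
  remainder -1/2*x_2*x_3 + 40/7*x_2 - 4*x_3 - 143/14 ≠ 0; add k_3 = -1/2*x_2*x_3 + 40/7*x_2 - 4*x_3 - 143/14 to the basis.

S(h_1,k_3): lcm = x_1*x_2*x_3. S = 80/7*x_1*x_2 - 8*x_1*x_3 - 143/7*x_1 - 16/7*x_2*x_3 + 9/7*x_3.
  leading term x_1*x_2: subtract (-32/49)·h_1 from 80/7*x_1*x_2 - 8*x_1*x_3 - 143/7*x_1 - 16/7*x_2*x_3 + 9/7*x_3 → -8*x_1*x_3 - 143/7*x_1 - 16/7*x_2*x_3 + 1280/49*x_2 + 9/7*x_3 - 720/49
  leading term x_1*x_3: no divisor's leading term divides it; move -8*x_1*x_3 to the remainder.
  leading term x_1: no divisor's leading term divides it; move -143/7*x_1 to the remainder.
  leading term x_2*x_3: subtract (32/7)·k_3 from -16/7*x_2*x_3 + 1280/49*x_2 + 9/7*x_3 - 720/49 → 137/7*x_3 + 32
  leading term x_3: no divisor's leading term divides it; move 137/7*x_3 to the remainder.
  leading term 1: no divisor's leading term divides it; move 32 to the remainder.
  remainder -8*x_1*x_3 - 143/7*x_1 + 137/7*x_3 + 32 ≠ 0; add k_4 = -8*x_1*x_3 - 143/7*x_1 + 137/7*x_3 + 32 to the basis.

The other S-polynomials (S(h_2,k_3), S(h_1,k_4), S(h_2,k_4), S(k_3,k_4)) all reduce to 0 modulo the current basis, so we have a Gröbner basis.
Inter-reduce: drop elements whose leading term is divisible by another's, tail-reduce, and make monic.
Reduced Gröbner basis: {x_1*x_2 - 16/7*x_2 + 9/7, x_1*x_3 + 143/56*x_1 - 137/56*x_3 - 4, x_2*x_3 - 80/7*x_2 + 8*x_3 + 143/7}.

These coincide, so the ideals are equal.

Yes, the ideals are equal.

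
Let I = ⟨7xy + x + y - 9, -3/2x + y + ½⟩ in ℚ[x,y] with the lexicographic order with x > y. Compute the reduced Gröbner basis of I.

G = {x - ⅔y - ⅓, y² + 6/7y - 13/7}

f_1 = 7xy + x + y - 9, LT = xy.
f_2 = -3/2x + y + ½, LT = x.

S(f_1,f_2): lcm = xy. S = 1/7x + ⅔y² + 10/21y - 9/7.
  reduce S modulo (f_1, f_2):
  remainder ⅔y² + 4/7y - 26/21 ≠ 0; add g_3 = ⅔y² + 4/7y - 26/21 to the basis.

The other S-polynomials (S(f_1,g_3), S(f_2,g_3)) all reduce to 0 modulo the current basis, so we have a Gröbner basis.
Inter-reduce: drop elements whose leading term is divisible by another's, tail-reduce, and make monic.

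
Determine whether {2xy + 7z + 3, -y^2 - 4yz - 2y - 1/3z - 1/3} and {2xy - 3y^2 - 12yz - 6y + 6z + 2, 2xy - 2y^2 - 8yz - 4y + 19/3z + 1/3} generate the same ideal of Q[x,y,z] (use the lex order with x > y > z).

No, the ideals differ.

Since reduced Gröbner bases are canonical representatives of ideals under a given ordering, it suffices to compute and compare them.
Buchberger on the first generating set:
f_1 = 2xy + 7z + 3, LT = xy.
f_2 = -y^2 - 4yz - 2y - 1/3z - 1/3, LT = y^2.

S(f_1,f_2): lcm = xy^2. S = -4xyz - 2xy - 1/3xz - 1/3x + 7/2yz + 3/2y.
  leading term xyz: subtract (-2z)·f_1 from -4xyz - 2xy - 1/3xz - 1/3x + 7/2yz + 3/2y → -2xy - 1/3xz - 1/3x + 7/2yz + 3/2y + 14z^2 + 6z
  leading term xy: subtract (-1)·f_1 from -2xy - 1/3xz - 1/3x + 7/2yz + 3/2y + 14z^2 + 6z → -1/3xz - 1/3x + 7/2yz + 3/2y + 14z^2 + 13z + 3
  leading term xz: no divisor's leading term divides it; move -1/3xz to the remainder.
  leading term x: no divisor's leading term divides it; move -1/3x to the remainder.
  leading term yz: no divisor's leading term divides it; move 7/2yz to the remainder.
  leading term y: no divisor's leading term divides it; move 3/2y to the remainder.
  leading term z^2: no divisor's leading term divides it; move 14z^2 to the remainder.
  leading term z: no divisor's leading term divides it; move 13z to the remainder.
  leading term 1: no divisor's leading term divides it; move 3 to the remainder.
  remainder -1/3xz - 1/3x + 7/2yz + 3/2y + 14z^2 + 13z + 3 ≠ 0; add g_3 = -1/3xz - 1/3x + 7/2yz + 3/2y + 14z^2 + 13z + 3 to the basis.

S(f_1,g_3): lcm = xyz. S = -xy + 21/2y^2z + 9/2y^2 + 42yz^2 + 39yz + 9y + 7/2z^2 + 3/2z.
  leading term xy: subtract (-1/2)·f_1 from -xy + 21/2y^2z + 9/2y^2 + 42yz^2 + 39yz + 9y + 7/2z^2 + 3/2z → 21/2y^2z + 9/2y^2 + 42yz^2 + 39yz + 9y + 7/2z^2 + 5z + 3/2
  leading term y^2z: subtract (-21/2z)·f_2 from 21/2y^2z + 9/2y^2 + 42yz^2 + 39yz + 9y + 7/2z^2 + 5z + 3/2 → 9/2y^2 + 18yz + 9y + 3/2z + 3/2
  leading term y^2: subtract (-9/2)·f_2 from 9/2y^2 + 18yz + 9y + 3/2z + 3/2 → 0
  remainder 0.

S(f_2,g_3): leading monomials are coprime, so the S-polynomial reduces to 0 (Buchberger's first criterion).
Every S-polynomial of the final basis reduces to 0, so we have a Gröbner basis.
Inter-reduce: drop elements whose leading term is divisible by another's, tail-reduce, and make monic.
Reduced Gröbner basis: {xy + 7/2z + 3/2, xz + x - 21/2yz - 9/2y - 42z^2 - 39z - 9, y^2 + 4yz + 2y + 1/3z + 1/3}.

Buchberger on the second generating set:
h_1 = 2xy - 3y^2 - 12yz - 6y + 6z + 2, LT = xy.
h_2 = 2xy - 2y^2 - 8yz - 4y + 19/3z + 1/3, LT = xy.

S(h_1,h_2): lcm = xy. S = -1/2y^2 - 2yz - y - 1/6z + 5/6.
  leading term y^2: no divisor's leading term divides it; move -1/2y^2 to the remainder.
  leading term yz: no divisor's leading term divides it; move -2yz to the remainder.
  leading term y: no divisor's leading term divides it; move -y to the remainder.
  leading term z: no divisor's leading term divides it; move -1/6z to the remainder.
  leading term 1: no divisor's leading term divides it; move 5/6 to the remainder.
  remainder -1/2y^2 - 2yz - y - 1/6z + 5/6 ≠ 0; add k_3 = -1/2y^2 - 2yz - y - 1/6z + 5/6 to the basis.

S(h_1,k_3): lcm = xy^2. S = -4xyz - 2xy - 1/3xz + 5/3x - 3/2y^3 - 6y^2z - 3y^2 + 3yz + y.
  leading term xyz: subtract (-2z)·h_1 from -4xyz - 2xy - 1/3xz + 5/3x - 3/2y^3 - 6y^2z - 3y^2 + 3yz + y → -2xy - 1/3xz + 5/3x - 3/2y^3 - 12y^2z - 3y^2 - 24yz^2 - 9yz + y + 12z^2 + 4z
  leading term xy: subtract (-1)·h_1 from -2xy - 1/3xz + 5/3x - 3/2y^3 - 12y^2z - 3y^2 - 24yz^2 - 9yz + y + 12z^2 + 4z → -1/3xz + 5/3x - 3/2y^3 - 12y^2z - 6y^2 - 24yz^2 - 21yz - 5y + 12z^2 + 10z + 2
  leading term xz: no divisor's leading term divides it; move -1/3xz to the remainder.
  leading term x: no divisor's leading term divides it; move 5/3x to the remainder.
  leading term y^3: subtract (3y)·k_3 from -3/2y^3 - 12y^2z - 6y^2 - 24yz^2 - 21yz - 5y + 12z^2 + 10z + 2 → -6y^2z - 3y^2 - 24yz^2 - 41/2yz - 15/2y + 12z^2 + 10z + 2
  leading term y^2z: subtract (12z)·k_3 from -6y^2z - 3y^2 - 24yz^2 - 41/2yz - 15/2y + 12z^2 + 10z + 2 → -3y^2 - 17/2yz - 15/2y + 14z^2 + 2
  leading term y^2: subtract (6)·k_3 from -3y^2 - 17/2yz - 15/2y + 14z^2 + 2 → 7/2yz - 3/2y + 14z^2 + z - 3
  leading term yz: no divisor's leading term divides it; move 7/2yz to the remainder.
  leading term y: no divisor's leading term divides it; move -3/2y to the remainder.
  leading term z^2: no divisor's leading term divides it; move 14z^2 to the remainder.
  leading term z: no divisor's leading term divides it; move z to the remainder.
  leading term 1: no divisor's leading term divides it; move -3 to the remainder.
  remainder -1/3xz + 5/3x + 7/2yz - 3/2y + 14z^2 + z - 3 ≠ 0; add k_4 = -1/3xz + 5/3x + 7/2yz - 3/2y + 14z^2 + z - 3 to the basis.

S(h_2,k_3): lcm = xy^2. S = -4xyz - 2xy - 1/3xz + 5/3x - y^3 - 4y^2z - 2y^2 + 19/6yz + 1/6y.
  leading term xyz: subtract (-2z)·h_1 from -4xyz - 2xy - 1/3xz + 5/3x - y^3 - 4y^2z - 2y^2 + 19/6yz + 1/6y → -2xy - 1/3xz + 5/3x - y^3 - 10y^2z - 2y^2 - 24yz^2 - 53/6yz + 1/6y + 12z^2 + 4z
  leading term xy: subtract (-1)·h_1 from -2xy - 1/3xz + 5/3x - y^3 - 10y^2z - 2y^2 - 24yz^2 - 53/6yz + 1/6y + 12z^2 + 4z → -1/3xz + 5/3x - y^3 - 10y^2z - 5y^2 - 24yz^2 - 125/6yz - 35/6y + 12z^2 + 10z + 2
  leading term xz: subtract (1)·k_4 from -1/3xz + 5/3x - y^3 - 10y^2z - 5y^2 - 24yz^2 - 125/6yz - 35/6y + 12z^2 + 10z + 2 → -y^3 - 10y^2z - 5y^2 - 24yz^2 - 73/3yz - 13/3y - 2z^2 + 9z + 5
  leading term y^3: subtract (2y)·k_3 from -y^3 - 10y^2z - 5y^2 - 24yz^2 - 73/3yz - 13/3y - 2z^2 + 9z + 5 → -6y^2z - 3y^2 - 24yz^2 - 24yz - 6y - 2z^2 + 9z + 5
  leading term y^2z: subtract (12z)·k_3 from -6y^2z - 3y^2 - 24yz^2 - 24yz - 6y - 2z^2 + 9z + 5 → -3y^2 - 12yz - 6y - z + 5
  leading term y^2: subtract (6)·k_3 from -3y^2 - 12yz - 6y - z + 5 → 0
  remainder 0.

S(h_1,k_4): lcm = xyz. S = 5xy + 9y^2z - 9/2y^2 + 36yz^2 - 9y + 3z^2 + z.
  leading term xy: subtract (5/2)·h_1 from 5xy + 9y^2z - 9/2y^2 + 36yz^2 - 9y + 3z^2 + z → 9y^2z + 3y^2 + 36yz^2 + 30yz + 6y + 3z^2 - 14z - 5
  leading term y^2z: subtract (-18z)·k_3 from 9y^2z + 3y^2 + 36yz^2 + 30yz + 6y + 3z^2 - 14z - 5 → 3y^2 + 12yz + 6y + z - 5
  leading term y^2: subtract (-6)·k_3 from 3y^2 + 12yz + 6y + z - 5 → 0
  remainder 0.

S(h_2,k_4): lcm = xyz. S = 5xy + 19/2y^2z - 9/2y^2 + 38yz^2 + yz - 9y + 19/6z^2 + 1/6z.
  leading term xy: subtract (5/2)·h_1 from 5xy + 19/2y^2z - 9/2y^2 + 38yz^2 + yz - 9y + 19/6z^2 + 1/6z → 19/2y^2z + 3y^2 + 38yz^2 + 31yz + 6y + 19/6z^2 - 89/6z - 5
  leading term y^2z: subtract (-19z)·k_3 from 19/2y^2z + 3y^2 + 38yz^2 + 31yz + 6y + 19/6z^2 - 89/6z - 5 → 3y^2 + 12yz + 6y + z - 5
  leading term y^2: subtract (-6)·k_3 from 3y^2 + 12yz + 6y + z - 5 → 0
  remainder 0.

S(k_3,k_4): leading monomials are coprime, so the S-polynomial reduces to 0 (Buchberger's first criterion).
Every S-polynomial of the final basis reduces to 0, so we have a Gröbner basis.
Inter-reduce: drop elements whose leading term is divisible by another's, tail-reduce, and make monic.
Reduced Gröbner basis: {xy + 7/2z - 3/2, xz - 5x - 21/2yz + 9/2y - 42z^2 - 3z + 9, y^2 + 4yz + 2y + 1/3z - 5/3}.

Since the reduced bases disagree, the two ideals are not the same.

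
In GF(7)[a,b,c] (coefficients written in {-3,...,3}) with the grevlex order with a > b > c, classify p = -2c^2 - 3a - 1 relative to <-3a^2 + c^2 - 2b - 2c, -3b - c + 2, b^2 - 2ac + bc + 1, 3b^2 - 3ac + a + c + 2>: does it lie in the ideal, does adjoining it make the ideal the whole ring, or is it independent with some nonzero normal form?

First compute the reduced Gröbner basis of I by Buchberger's algorithm.
f_1 = -3a^2 + c^2 - 2b - 2c, LT = a^2.
f_2 = -3b - c + 2, LT = b.
f_3 = b^2 - 2ac + bc + 1, LT = b^2.
f_4 = 3b^2 - 3ac + a + c + 2, LT = b^2.

S(f_2,f_3): lcm = b^2. S = 2ac - 3bc - 3b - 1.
  reduce S modulo (f_1, f_2, f_3, f_4):
  remainder 2ac + c^2 - c - 3 ≠ 0; add h_5 = 2ac + c^2 - c - 3 to the basis.

S(f_2,f_4): lcm = b^2. S = ac - 2bc + 2a - 3b + 2c - 3.
  reduce S modulo (f_1, f_2, f_3, f_4, h_5):
  remainder -c^2 + 2a + c ≠ 0; add h_6 = -c^2 + 2a + c to the basis.

S(f_1,h_5): lcm = a^2c. S = 3ac^2 + 2c^3 - 3ac + 3bc + 3c^2 - 2a.
  reduce S modulo (f_1, f_2, f_3, f_4, h_5, h_6):
  remainder a - 3 ≠ 0; add h_7 = a - 3 to the basis.

S(h_5,h_6): lcm = ac^2. S = -3c^3 + 2a^2 + ac + 3c^2 + 2c.
  reduce S modulo (f_1, f_2, f_3, f_4, h_5, h_6, h_7):
  remainder c - 3 ≠ 0; add h_8 = c - 3 to the basis.

The other S-polynomials (S(f_1,f_2), S(f_1,f_3), S(f_1,f_4), S(f_3,f_4), S(f_2,h_5), S(f_3,h_5), S(f_4,h_5), S(f_1,h_6), S(f_2,h_6), S(f_3,h_6), S(f_4,h_6), S(f_1,h_7), S(f_2,h_7), S(f_3,h_7), S(f_4,h_7), S(h_5,h_7), S(h_6,h_7), S(f_1,h_8), S(f_2,h_8), S(f_3,h_8), S(f_4,h_8), S(h_5,h_8), S(h_6,h_8), S(h_7,h_8)) all reduce to 0 modulo the current basis, so we have a Gröbner basis.
Inter-reduce: drop elements whose leading term is divisible by another's, tail-reduce, and make monic.
Reduced Gröbner basis: {a - 3, b - 2, c - 3}.
Label its elements g_1 = a - 3, g_2 = b - 2, g_3 = c - 3.

Reduce p = -2c^2 - 3a - 1 modulo G:
  leading term c^2: subtract (-2c)·g_3 from -2c^2 - 3a - 1 → -3a + c - 1
  leading term a: subtract (-3)·g_1 from -3a + c - 1 → c - 3
  leading term c: subtract (1)·g_3 from c - 3 → 0
  normal form = 0.
Since the normal form is 0, p ∈ I.

-2c^2 - 3a - 1 lies in I (it reduces to 0).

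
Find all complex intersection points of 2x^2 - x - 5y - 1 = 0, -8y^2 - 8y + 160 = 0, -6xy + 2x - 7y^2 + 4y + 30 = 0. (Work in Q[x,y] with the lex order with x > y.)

{(-3, 4)}

Compute a lex Gröbner basis by Buchberger's algorithm.
f_1 = 2x^2 - x - 5y - 1, LT = x^2.
f_2 = -8y^2 - 8y + 160, LT = y^2.
f_3 = -6xy + 2x - 7y^2 + 4y + 30, LT = xy.

S(f_1,f_2): leading monomials are coprime, so the S-polynomial reduces to 0 (Buchberger's first criterion).
S(f_1,f_3): lcm = x^2y. S = 1/3x^2 - 7/6xy^2 + 1/6xy + 5x - 5/2y^2 - 1/2y.
  leading term x^2: subtract (1/6)·f_1 from 1/3x^2 - 7/6xy^2 + 1/6xy + 5x - 5/2y^2 - 1/2y → -7/6xy^2 + 1/6xy + 31/6x - 5/2y^2 + 1/3y + 1/6
  leading term xy^2: subtract (7/48x)·f_2 from -7/6xy^2 + 1/6xy + 31/6x - 5/2y^2 + 1/3y + 1/6 → 4/3xy - 109/6x - 5/2y^2 + 1/3y + 1/6
  leading term xy: subtract (-2/9)·f_3 from 4/3xy - 109/6x - 5/2y^2 + 1/3y + 1/6 → -319/18x - 73/18y^2 + 11/9y + 41/6
  leading term x: no divisor's leading term divides it; move -319/18x to the remainder.
  leading term y^2: subtract (73/144)·f_2 from -73/18y^2 + 11/9y + 41/6 → 95/18y - 1337/18
  leading term y: no divisor's leading term divides it; move 95/18y to the remainder.
  leading term 1: no divisor's leading term divides it; move -1337/18 to the remainder.
  remainder -319/18x + 95/18y - 1337/18 ≠ 0; add h_4 = -319/18x + 95/18y - 1337/18 to the basis.

S(f_2,f_3): lcm = xy^2. S = 4/3xy - 20x - 7/6y^3 + 2/3y^2 + 5y.
  leading term xy: subtract (-2/9)·f_3 from 4/3xy - 20x - 7/6y^3 + 2/3y^2 + 5y → -176/9x - 7/6y^3 - 8/9y^2 + 53/9y + 20/3
  leading term x: subtract (32/29)·h_4 from -176/9x - 7/6y^3 - 8/9y^2 + 53/9y + 20/3 → -7/6y^3 - 8/9y^2 + 17/261y + 23132/261
  leading term y^3: subtract (7/48y)·f_2 from -7/6y^3 - 8/9y^2 + 17/261y + 23132/261 → 5/18y^2 - 6073/261y + 23132/261
  leading term y^2: subtract (-5/144)·f_2 from 5/18y^2 - 6073/261y + 23132/261 → -4097/174y + 8194/87
  leading term y: no divisor's leading term divides it; move -4097/174y to the remainder.
  leading term 1: no divisor's leading term divides it; move 8194/87 to the remainder.
  remainder -4097/174y + 8194/87 ≠ 0; add h_5 = -4097/174y + 8194/87 to the basis.

S(f_1,h_4): lcm = x^2. S = 95/319xy - 2993/638x - 5/2y - 1/2.
  leading term xy: subtract (-95/1914)·f_3 from 95/319xy - 2993/638x - 5/2y - 1/2 → -799/174x - 665/1914y^2 - 4405/1914y + 631/638
  leading term x: subtract (2397/9251)·h_4 from -799/174x - 665/1914y^2 - 4405/1914y + 631/638 → -665/1914y^2 - 101825/27753y + 561580/27753
  leading term y^2: subtract (665/15312)·f_2 from -665/1914y^2 - 101825/27753y + 561580/27753 → -61455/18502y + 122910/9251
  leading term y: subtract (45/319)·h_5 from -61455/18502y + 122910/9251 → 0
  remainder 0.

S(f_2,h_4): leading monomials are coprime, so the S-polynomial reduces to 0 (Buchberger's first criterion).
S(f_3,h_4): lcm = xy. S = -1/3x + 2803/1914y^2 - 4649/957y - 5.
  leading term x: subtract (6/319)·h_4 from -1/3x + 2803/1914y^2 - 4649/957y - 5 → 2803/1914y^2 - 4744/957y - 3448/957
  leading term y^2: subtract (-2803/15312)·f_2 from 2803/1914y^2 - 4744/957y - 3448/957 → -4097/638y + 8194/319
  leading term y: subtract (3/11)·h_5 from -4097/638y + 8194/319 → 0
  remainder 0.

S(f_1,h_5): leading monomials are coprime, so the S-polynomial reduces to 0 (Buchberger's first criterion).
S(f_2,h_5): lcm = y^2. S = 5y - 20.
  leading term y: subtract (-870/4097)·h_5 from 5y - 20 → 0
  remainder 0.

S(f_3,h_5): lcm = xy. S = 11/3x + 7/6y^2 - 2/3y - 5.
  leading term x: subtract (-6/29)·h_4 from 11/3x + 7/6y^2 - 2/3y - 5 → 7/6y^2 + 37/87y - 1772/87
  leading term y^2: subtract (-7/48)·f_2 from 7/6y^2 + 37/87y - 1772/87 → -43/58y + 86/29
  leading term y: subtract (129/4097)·h_5 from -43/58y + 86/29 → 0
  remainder 0.

S(h_4,h_5): leading monomials are coprime, so the S-polynomial reduces to 0 (Buchberger's first criterion).
Every S-polynomial of the final basis reduces to 0, so we have a Gröbner basis.
Inter-reduce: drop elements whose leading term is divisible by another's, tail-reduce, and make monic.
Reduced Gröbner basis: {x + 3, y - 4}.

Elimination: the polynomial y - 4 lies in the elimination ideal for y, so y ∈ {4}. For each such y, the remaining basis elements (now univariate) give the rest of the solution.
  y = 4: the earlier basis element becomes x + 3 = 0, giving x = -3 — point (-3, 4).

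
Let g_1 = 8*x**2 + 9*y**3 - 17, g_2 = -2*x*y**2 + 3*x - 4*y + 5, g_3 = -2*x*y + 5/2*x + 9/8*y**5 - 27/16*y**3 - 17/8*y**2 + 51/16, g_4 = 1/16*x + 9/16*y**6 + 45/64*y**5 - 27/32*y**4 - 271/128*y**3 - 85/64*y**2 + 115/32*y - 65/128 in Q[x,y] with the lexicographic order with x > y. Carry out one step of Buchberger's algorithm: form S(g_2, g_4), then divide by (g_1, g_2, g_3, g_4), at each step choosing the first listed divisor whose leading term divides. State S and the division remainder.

S(g_2, g_4) = -3/2*x - 9*y**8 - 45/4*y**7 + 27/2*y**6 + 271/8*y**5 + 85/4*y**4 - 115/2*y**3 + 65/8*y**2 + 2*y - 5/2; remainder on division = -9*y**8 - 45/4*y**7 + 27*y**6 + 203/4*y**5 + y**4 - 1733/16*y**3 - 95/4*y**2 + 353/4*y - 235/16.

lcm(LM(g_2), LM(g_4)) = x*y**2.
S = (lcm/LT(g_2))·g_2 − (lcm/LT(g_4))·g_4 = -3/2*x - 9*y**8 - 45/4*y**7 + 27/2*y**6 + 271/8*y**5 + 85/4*y**4 - 115/2*y**3 + 65/8*y**2 + 2*y - 5/2.
Reduce S modulo (g_1, g_2, g_3, g_4) in that order:
  leading term x: subtract (-24)·g_4 from -3/2*x - 9*y**8 - 45/4*y**7 + 27/2*y**6 + 271/8*y**5 + 85/4*y**4 - 115/2*y**3 + 65/8*y**2 + 2*y - 5/2 → -9*y**8 - 45/4*y**7 + 27*y**6 + 203/4*y**5 + y**4 - 1733/16*y**3 - 95/4*y**2 + 353/4*y - 235/16
  leading term y**8: no divisor's leading term divides it; move -9*y**8 to the remainder.
  leading term y**7: no divisor's leading term divides it; move -45/4*y**7 to the remainder.
  leading term y**6: no divisor's leading term divides it; move 27*y**6 to the remainder.
  leading term y**5: no divisor's leading term divides it; move 203/4*y**5 to the remainder.
  leading term y**4: no divisor's leading term divides it; move y**4 to the remainder.
  leading term y**3: no divisor's leading term divides it; move -1733/16*y**3 to the remainder.
  leading term y**2: no divisor's leading term divides it; move -95/4*y**2 to the remainder.
  leading term y: no divisor's leading term divides it; move 353/4*y to the remainder.
  leading term 1: no divisor's leading term divides it; move -235/16 to the remainder.
The remainder -9*y**8 - 45/4*y**7 + 27*y**6 + 203/4*y**5 + y**4 - 1733/16*y**3 - 95/4*y**2 + 353/4*y - 235/16 is nonzero, so it would be added as the next basis element.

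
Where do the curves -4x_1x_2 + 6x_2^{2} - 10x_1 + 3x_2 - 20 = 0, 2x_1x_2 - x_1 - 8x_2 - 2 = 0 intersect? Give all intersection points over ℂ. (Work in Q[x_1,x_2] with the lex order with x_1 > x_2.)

Compute a lex Gröbner basis by Buchberger's algorithm.
f_1 = -4x_1x_2 - 10x_1 + 6x_2^{2} + 3x_2 - 20, LT = x_1x_2.
f_2 = 2x_1x_2 - x_1 - 8x_2 - 2, LT = x_1x_2.

S(f_1,f_2): lcm = x_1x_2. S = 3x_1 - \tfrac{3}{2}x_2^{2} + \tfrac{13}{4}x_2 + 6.
  leading term x_1: no divisor's leading term divides it; move 3x_1 to the remainder.
  leading term x_2^{2}: no divisor's leading term divides it; move -\tfrac{3}{2}x_2^{2} to the remainder.
  leading term x_2: no divisor's leading term divides it; move \tfrac{13}{4}x_2 to the remainder.
  leading term 1: no divisor's leading term divides it; move 6 to the remainder.
  remainder 3x_1 - \tfrac{3}{2}x_2^{2} + \tfrac{13}{4}x_2 + 6 ≠ 0; add h_3 = 3x_1 - \tfrac{3}{2}x_2^{2} + \tfrac{13}{4}x_2 + 6 to the basis.

S(f_1,h_3): lcm = x_1x_2. S = \tfrac{5}{2}x_1 + \tfrac{1}{2}x_2^{3} - \tfrac{31}{12}x_2^{2} - \tfrac{11}{4}x_2 + 5.
  leading term x_1: subtract (\tfrac{5}{6})·h_3 from \tfrac{5}{2}x_1 + \tfrac{1}{2}x_2^{3} - \tfrac{31}{12}x_2^{2} - \tfrac{11}{4}x_2 + 5 → \tfrac{1}{2}x_2^{3} - \tfrac{4}{3}x_2^{2} - \tfrac{131}{24}x_2
  leading term x_2^{3}: no divisor's leading term divides it; move \tfrac{1}{2}x_2^{3} to the remainder.
  leading term x_2^{2}: no divisor's leading term divides it; move -\tfrac{4}{3}x_2^{2} to the remainder.
  leading term x_2: no divisor's leading term divides it; move -\tfrac{131}{24}x_2 to the remainder.
  remainder \tfrac{1}{2}x_2^{3} - \tfrac{4}{3}x_2^{2} - \tfrac{131}{24}x_2 ≠ 0; add h_4 = \tfrac{1}{2}x_2^{3} - \tfrac{4}{3}x_2^{2} - \tfrac{131}{24}x_2 to the basis.

The other S-polynomials (S(f_2,h_3), S(f_1,h_4), S(f_2,h_4), S(h_3,h_4)) all reduce to 0 modulo the current basis, so we have a Gröbner basis.
Inter-reduce: drop elements whose leading term is divisible by another's, tail-reduce, and make monic.
Reduced Gröbner basis: {x_1 - \tfrac{1}{2}x_2^{2} + \tfrac{13}{12}x_2 + 2, x_2^{3} - \tfrac{8}{3}x_2^{2} - \tfrac{131}{12}x_2}.

A lex Gröbner basis eliminates variables successively. Here x_2^{3} - \tfrac{8}{3}x_2^{2} - \tfrac{131}{12}x_2 depends only on x_2, with roots {0, 4/3 - sqrt(457)/6, 4/3 + sqrt(457)/6}; lifting each root through the earlier basis elements recovers the full solutions.
  x_2 = 0: the earlier basis element becomes x_1 + 2 = 0, giving x_1 = -2 — point (-2, 0).
  x_2 = 4/3 - sqrt(457)/6: the earlier basis element becomes x_1 - 91/24 + sqrt(457)/24 = 0, giving x_1 = 91/24 - sqrt(457)/24 — point (91/24 - sqrt(457)/24, 4/3 - sqrt(457)/6).
  x_2 = 4/3 + sqrt(457)/6: the earlier basis element becomes x_1 - 91/24 - sqrt(457)/24 = 0, giving x_1 = sqrt(457)/24 + 91/24 — point (sqrt(457)/24 + 91/24, 4/3 + sqrt(457)/6).
Zero-dimensionality of the ideal guarantees finitely many solutions over ℂ.

{(-2, 0), (91/24 - sqrt(457)/24, 4/3 - sqrt(457)/6), (sqrt(457)/24 + 91/24, 4/3 + sqrt(457)/6)}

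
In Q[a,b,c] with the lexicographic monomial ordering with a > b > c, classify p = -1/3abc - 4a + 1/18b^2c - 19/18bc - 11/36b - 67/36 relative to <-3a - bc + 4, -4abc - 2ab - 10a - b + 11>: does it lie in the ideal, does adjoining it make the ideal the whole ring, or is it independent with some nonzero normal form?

Adjoining -1/3abc - 4a + 1/18b^2c - 19/18bc - 11/36b - 67/36 makes the ideal the whole ring: the system is inconsistent.

First compute the reduced Gröbner basis of I by Buchberger's algorithm.
f_1 = -3a - bc + 4, LT = a.
f_2 = -4abc - 2ab - 10a - b + 11, LT = abc.

S(f_1,f_2): lcm = abc. S = -1/2ab - 5/2a + 1/3b^2c^2 - 4/3bc - 1/4b + 11/4.
  reduce S modulo (f_1, f_2):
  remainder 1/3b^2c^2 + 1/6b^2c - 1/2bc - 11/12b - 7/12 ≠ 0; add h_3 = 1/3b^2c^2 + 1/6b^2c - 1/2bc - 11/12b - 7/12 to the basis.

The other S-polynomials (S(f_1,h_3), S(f_2,h_3)) all reduce to 0 modulo the current basis, so we have a Gröbner basis.
Inter-reduce: drop elements whose leading term is divisible by another's, tail-reduce, and make monic.
Reduced Gröbner basis: {a + 1/3bc - 4/3, b^2c^2 + 1/2b^2c - 3/2bc - 11/4b - 7/4}.
Label its elements g_1 = a + 1/3bc - 4/3, g_2 = b^2c^2 + 1/2b^2c - 3/2bc - 11/4b - 7/4.

Reduce p = -1/3abc - 4a + 1/18b^2c - 19/18bc - 11/36b - 67/36 modulo G:
  leading term abc: subtract (-1/3bc)·g_1 from -1/3abc - 4a + 1/18b^2c - 19/18bc - 11/36b - 67/36 → -4a + 1/9b^2c^2 + 1/18b^2c - 3/2bc - 11/36b - 67/36
  leading term a: subtract (-4)·g_1 from -4a + 1/9b^2c^2 + 1/18b^2c - 3/2bc - 11/36b - 67/36 → 1/9b^2c^2 + 1/18b^2c - 1/6bc - 11/36b - 259/36
  leading term b^2c^2: subtract (1/9)·g_2 from 1/9b^2c^2 + 1/18b^2c - 1/6bc - 11/36b - 259/36 → -7
  leading term 1: no divisor's leading term divides it; move -7 to the remainder.
  normal form = -7.
The normal form is nonzero, so p ∉ I. Since p minus its normal form lies in I, I + (p) = I + (r) where r = -7; decide whether this ideal is the whole ring.
Here r = -7 is a nonzero constant, hence a unit: 1 ∈ I + (p), the Gröbner basis of I + (p) is {1}, and the enlarged system has no common solution — adjoining p is inconsistent.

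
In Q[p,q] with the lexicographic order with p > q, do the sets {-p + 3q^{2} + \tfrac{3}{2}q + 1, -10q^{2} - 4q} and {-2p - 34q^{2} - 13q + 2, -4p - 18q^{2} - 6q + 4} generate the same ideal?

Yes, the ideals are equal.

Since reduced Gröbner bases are canonical representatives of ideals under a given ordering, it suffices to compute and compare them.
Buchberger on the first generating set:
f_1 = -p + 3q^{2} + \tfrac{3}{2}q + 1, LT = p.
f_2 = -10q^{2} - 4q, LT = q^{2}.

S(f_1,f_2): leading monomials are coprime, so the S-polynomial reduces to 0 (Buchberger's first criterion).
Every S-polynomial of the final basis reduces to 0, so we have a Gröbner basis.
Inter-reduce: drop elements whose leading term is divisible by another's, tail-reduce, and make monic.
Reduced Gröbner basis: {p - \tfrac{3}{10}q - 1, q^{2} + \tfrac{2}{5}q}.

Buchberger on the second generating set:
h_1 = -2p - 34q^{2} - 13q + 2, LT = p.
h_2 = -4p - 18q^{2} - 6q + 4, LT = p.

S(h_1,h_2): lcm = p. S = \tfrac{25}{2}q^{2} + 5q.
  leading term q^{2}: no divisor's leading term divides it; move \tfrac{25}{2}q^{2} to the remainder.
  leading term q: no divisor's leading term divides it; move 5q to the remainder.
  remainder \tfrac{25}{2}q^{2} + 5q ≠ 0; add k_3 = \tfrac{25}{2}q^{2} + 5q to the basis.

S(h_1,k_3): leading monomials are coprime, so the S-polynomial reduces to 0 (Buchberger's first criterion).
S(h_2,k_3): leading monomials are coprime, so the S-polynomial reduces to 0 (Buchberger's first criterion).
Every S-polynomial of the final basis reduces to 0, so we have a Gröbner basis.
Inter-reduce: drop elements whose leading term is divisible by another's, tail-reduce, and make monic.
Reduced Gröbner basis: {p - \tfrac{3}{10}q - 1, q^{2} + \tfrac{2}{5}q}.

These coincide, so the ideals are equal.
The choice of monomial ordering does not affect the verdict — as long as both bases are computed under the same ordering, their equality decides ideal equality.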